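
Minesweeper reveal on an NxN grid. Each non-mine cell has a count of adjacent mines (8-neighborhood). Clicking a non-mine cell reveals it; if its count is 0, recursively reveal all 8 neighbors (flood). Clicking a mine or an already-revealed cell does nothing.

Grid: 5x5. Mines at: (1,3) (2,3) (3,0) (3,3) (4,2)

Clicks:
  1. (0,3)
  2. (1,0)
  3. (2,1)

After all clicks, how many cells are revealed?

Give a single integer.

Answer: 10

Derivation:
Click 1 (0,3) count=1: revealed 1 new [(0,3)] -> total=1
Click 2 (1,0) count=0: revealed 9 new [(0,0) (0,1) (0,2) (1,0) (1,1) (1,2) (2,0) (2,1) (2,2)] -> total=10
Click 3 (2,1) count=1: revealed 0 new [(none)] -> total=10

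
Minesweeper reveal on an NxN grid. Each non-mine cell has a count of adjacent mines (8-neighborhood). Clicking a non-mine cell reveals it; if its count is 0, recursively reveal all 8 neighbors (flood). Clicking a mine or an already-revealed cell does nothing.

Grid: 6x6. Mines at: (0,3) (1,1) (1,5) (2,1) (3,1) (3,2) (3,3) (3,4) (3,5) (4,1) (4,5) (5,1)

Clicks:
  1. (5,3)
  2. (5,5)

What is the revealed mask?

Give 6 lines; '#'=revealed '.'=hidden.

Click 1 (5,3) count=0: revealed 6 new [(4,2) (4,3) (4,4) (5,2) (5,3) (5,4)] -> total=6
Click 2 (5,5) count=1: revealed 1 new [(5,5)] -> total=7

Answer: ......
......
......
......
..###.
..####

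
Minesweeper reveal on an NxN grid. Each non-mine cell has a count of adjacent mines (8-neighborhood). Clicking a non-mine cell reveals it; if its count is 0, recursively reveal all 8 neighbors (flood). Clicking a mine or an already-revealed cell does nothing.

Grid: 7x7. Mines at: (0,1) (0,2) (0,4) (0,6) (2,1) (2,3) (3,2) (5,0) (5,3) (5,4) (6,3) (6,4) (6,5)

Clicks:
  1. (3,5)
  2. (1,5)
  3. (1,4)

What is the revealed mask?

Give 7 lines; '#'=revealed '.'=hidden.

Answer: .......
....###
....###
....###
....###
.....##
.......

Derivation:
Click 1 (3,5) count=0: revealed 14 new [(1,4) (1,5) (1,6) (2,4) (2,5) (2,6) (3,4) (3,5) (3,6) (4,4) (4,5) (4,6) (5,5) (5,6)] -> total=14
Click 2 (1,5) count=2: revealed 0 new [(none)] -> total=14
Click 3 (1,4) count=2: revealed 0 new [(none)] -> total=14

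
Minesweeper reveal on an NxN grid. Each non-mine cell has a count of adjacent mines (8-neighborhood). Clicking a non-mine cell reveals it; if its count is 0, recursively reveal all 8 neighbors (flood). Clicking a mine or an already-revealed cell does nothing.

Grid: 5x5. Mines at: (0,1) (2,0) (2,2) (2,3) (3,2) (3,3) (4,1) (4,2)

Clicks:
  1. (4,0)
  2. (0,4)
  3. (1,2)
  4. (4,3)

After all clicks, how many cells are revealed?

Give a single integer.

Click 1 (4,0) count=1: revealed 1 new [(4,0)] -> total=1
Click 2 (0,4) count=0: revealed 6 new [(0,2) (0,3) (0,4) (1,2) (1,3) (1,4)] -> total=7
Click 3 (1,2) count=3: revealed 0 new [(none)] -> total=7
Click 4 (4,3) count=3: revealed 1 new [(4,3)] -> total=8

Answer: 8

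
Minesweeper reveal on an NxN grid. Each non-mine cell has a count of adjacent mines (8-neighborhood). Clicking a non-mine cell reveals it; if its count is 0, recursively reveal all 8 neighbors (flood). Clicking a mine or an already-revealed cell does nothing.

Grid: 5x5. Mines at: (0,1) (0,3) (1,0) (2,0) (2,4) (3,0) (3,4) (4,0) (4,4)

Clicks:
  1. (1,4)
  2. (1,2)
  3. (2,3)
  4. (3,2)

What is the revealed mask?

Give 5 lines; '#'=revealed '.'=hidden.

Answer: .....
.####
.###.
.###.
.###.

Derivation:
Click 1 (1,4) count=2: revealed 1 new [(1,4)] -> total=1
Click 2 (1,2) count=2: revealed 1 new [(1,2)] -> total=2
Click 3 (2,3) count=2: revealed 1 new [(2,3)] -> total=3
Click 4 (3,2) count=0: revealed 10 new [(1,1) (1,3) (2,1) (2,2) (3,1) (3,2) (3,3) (4,1) (4,2) (4,3)] -> total=13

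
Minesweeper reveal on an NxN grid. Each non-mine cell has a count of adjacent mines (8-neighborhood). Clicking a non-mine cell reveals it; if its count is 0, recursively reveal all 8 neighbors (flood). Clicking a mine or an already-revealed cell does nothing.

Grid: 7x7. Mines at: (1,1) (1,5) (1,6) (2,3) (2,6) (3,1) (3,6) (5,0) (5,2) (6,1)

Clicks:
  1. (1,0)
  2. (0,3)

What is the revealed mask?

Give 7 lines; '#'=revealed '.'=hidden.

Answer: ..###..
#.###..
.......
.......
.......
.......
.......

Derivation:
Click 1 (1,0) count=1: revealed 1 new [(1,0)] -> total=1
Click 2 (0,3) count=0: revealed 6 new [(0,2) (0,3) (0,4) (1,2) (1,3) (1,4)] -> total=7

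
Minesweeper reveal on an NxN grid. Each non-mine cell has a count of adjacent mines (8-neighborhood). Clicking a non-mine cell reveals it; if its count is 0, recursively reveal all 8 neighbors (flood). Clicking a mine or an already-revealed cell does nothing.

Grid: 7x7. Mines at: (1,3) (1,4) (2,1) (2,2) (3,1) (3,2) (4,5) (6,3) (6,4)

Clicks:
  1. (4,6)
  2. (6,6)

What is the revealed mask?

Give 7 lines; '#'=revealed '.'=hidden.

Answer: .......
.......
.......
.......
......#
.....##
.....##

Derivation:
Click 1 (4,6) count=1: revealed 1 new [(4,6)] -> total=1
Click 2 (6,6) count=0: revealed 4 new [(5,5) (5,6) (6,5) (6,6)] -> total=5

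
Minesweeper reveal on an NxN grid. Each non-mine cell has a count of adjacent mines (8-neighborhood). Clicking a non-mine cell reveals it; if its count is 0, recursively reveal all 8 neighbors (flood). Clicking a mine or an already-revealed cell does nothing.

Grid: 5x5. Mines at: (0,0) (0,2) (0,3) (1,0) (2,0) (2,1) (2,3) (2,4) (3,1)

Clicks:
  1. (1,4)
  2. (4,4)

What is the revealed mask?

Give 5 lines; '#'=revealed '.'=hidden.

Answer: .....
....#
.....
..###
..###

Derivation:
Click 1 (1,4) count=3: revealed 1 new [(1,4)] -> total=1
Click 2 (4,4) count=0: revealed 6 new [(3,2) (3,3) (3,4) (4,2) (4,3) (4,4)] -> total=7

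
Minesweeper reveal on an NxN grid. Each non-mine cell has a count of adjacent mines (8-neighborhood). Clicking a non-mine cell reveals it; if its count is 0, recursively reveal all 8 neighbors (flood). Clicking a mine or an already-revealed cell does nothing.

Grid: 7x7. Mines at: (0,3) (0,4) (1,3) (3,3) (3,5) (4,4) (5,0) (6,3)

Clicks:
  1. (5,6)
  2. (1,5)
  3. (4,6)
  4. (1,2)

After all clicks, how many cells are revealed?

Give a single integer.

Click 1 (5,6) count=0: revealed 8 new [(4,5) (4,6) (5,4) (5,5) (5,6) (6,4) (6,5) (6,6)] -> total=8
Click 2 (1,5) count=1: revealed 1 new [(1,5)] -> total=9
Click 3 (4,6) count=1: revealed 0 new [(none)] -> total=9
Click 4 (1,2) count=2: revealed 1 new [(1,2)] -> total=10

Answer: 10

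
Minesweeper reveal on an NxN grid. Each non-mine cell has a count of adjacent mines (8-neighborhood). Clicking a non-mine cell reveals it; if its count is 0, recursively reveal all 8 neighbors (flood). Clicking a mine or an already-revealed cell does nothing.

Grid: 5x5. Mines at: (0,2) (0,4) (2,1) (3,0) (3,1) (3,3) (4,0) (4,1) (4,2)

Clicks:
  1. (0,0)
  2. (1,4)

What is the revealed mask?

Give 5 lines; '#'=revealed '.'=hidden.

Click 1 (0,0) count=0: revealed 4 new [(0,0) (0,1) (1,0) (1,1)] -> total=4
Click 2 (1,4) count=1: revealed 1 new [(1,4)] -> total=5

Answer: ##...
##..#
.....
.....
.....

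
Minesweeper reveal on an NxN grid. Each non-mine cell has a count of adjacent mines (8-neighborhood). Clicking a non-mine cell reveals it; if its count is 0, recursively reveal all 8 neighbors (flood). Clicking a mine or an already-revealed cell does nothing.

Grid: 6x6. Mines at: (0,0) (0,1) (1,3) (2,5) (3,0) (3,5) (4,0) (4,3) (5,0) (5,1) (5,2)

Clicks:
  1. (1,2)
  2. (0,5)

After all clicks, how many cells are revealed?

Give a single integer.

Click 1 (1,2) count=2: revealed 1 new [(1,2)] -> total=1
Click 2 (0,5) count=0: revealed 4 new [(0,4) (0,5) (1,4) (1,5)] -> total=5

Answer: 5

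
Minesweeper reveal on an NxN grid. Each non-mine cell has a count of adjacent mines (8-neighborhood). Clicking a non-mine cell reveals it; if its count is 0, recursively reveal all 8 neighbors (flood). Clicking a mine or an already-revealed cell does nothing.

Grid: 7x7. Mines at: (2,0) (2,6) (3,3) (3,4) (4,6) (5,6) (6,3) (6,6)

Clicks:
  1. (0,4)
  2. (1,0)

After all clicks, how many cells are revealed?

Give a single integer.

Answer: 19

Derivation:
Click 1 (0,4) count=0: revealed 19 new [(0,0) (0,1) (0,2) (0,3) (0,4) (0,5) (0,6) (1,0) (1,1) (1,2) (1,3) (1,4) (1,5) (1,6) (2,1) (2,2) (2,3) (2,4) (2,5)] -> total=19
Click 2 (1,0) count=1: revealed 0 new [(none)] -> total=19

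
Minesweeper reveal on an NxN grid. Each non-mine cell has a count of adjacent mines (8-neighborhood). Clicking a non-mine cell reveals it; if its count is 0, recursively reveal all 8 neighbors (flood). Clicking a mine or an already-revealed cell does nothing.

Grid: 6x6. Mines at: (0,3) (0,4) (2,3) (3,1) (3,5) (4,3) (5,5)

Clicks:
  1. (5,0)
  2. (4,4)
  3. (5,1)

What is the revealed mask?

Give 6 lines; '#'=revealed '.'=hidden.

Click 1 (5,0) count=0: revealed 6 new [(4,0) (4,1) (4,2) (5,0) (5,1) (5,2)] -> total=6
Click 2 (4,4) count=3: revealed 1 new [(4,4)] -> total=7
Click 3 (5,1) count=0: revealed 0 new [(none)] -> total=7

Answer: ......
......
......
......
###.#.
###...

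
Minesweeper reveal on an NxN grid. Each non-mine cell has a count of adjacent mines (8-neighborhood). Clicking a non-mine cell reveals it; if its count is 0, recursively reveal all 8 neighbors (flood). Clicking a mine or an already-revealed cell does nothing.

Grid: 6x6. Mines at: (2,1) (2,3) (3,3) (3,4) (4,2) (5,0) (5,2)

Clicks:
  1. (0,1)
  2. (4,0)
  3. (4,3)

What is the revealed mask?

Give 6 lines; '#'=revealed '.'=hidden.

Click 1 (0,1) count=0: revealed 14 new [(0,0) (0,1) (0,2) (0,3) (0,4) (0,5) (1,0) (1,1) (1,2) (1,3) (1,4) (1,5) (2,4) (2,5)] -> total=14
Click 2 (4,0) count=1: revealed 1 new [(4,0)] -> total=15
Click 3 (4,3) count=4: revealed 1 new [(4,3)] -> total=16

Answer: ######
######
....##
......
#..#..
......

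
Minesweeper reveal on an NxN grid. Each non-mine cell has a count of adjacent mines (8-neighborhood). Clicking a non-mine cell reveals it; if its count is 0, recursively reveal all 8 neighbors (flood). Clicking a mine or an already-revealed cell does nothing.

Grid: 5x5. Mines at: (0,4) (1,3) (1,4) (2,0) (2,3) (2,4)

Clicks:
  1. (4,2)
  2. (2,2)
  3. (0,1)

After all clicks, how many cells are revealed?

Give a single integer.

Answer: 17

Derivation:
Click 1 (4,2) count=0: revealed 10 new [(3,0) (3,1) (3,2) (3,3) (3,4) (4,0) (4,1) (4,2) (4,3) (4,4)] -> total=10
Click 2 (2,2) count=2: revealed 1 new [(2,2)] -> total=11
Click 3 (0,1) count=0: revealed 6 new [(0,0) (0,1) (0,2) (1,0) (1,1) (1,2)] -> total=17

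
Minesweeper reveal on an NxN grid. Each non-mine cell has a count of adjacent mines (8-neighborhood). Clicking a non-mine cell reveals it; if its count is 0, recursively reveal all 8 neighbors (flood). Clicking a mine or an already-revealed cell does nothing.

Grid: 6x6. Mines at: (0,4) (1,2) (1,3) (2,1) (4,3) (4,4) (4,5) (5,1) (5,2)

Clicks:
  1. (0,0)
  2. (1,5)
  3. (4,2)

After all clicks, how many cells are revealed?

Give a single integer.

Click 1 (0,0) count=0: revealed 4 new [(0,0) (0,1) (1,0) (1,1)] -> total=4
Click 2 (1,5) count=1: revealed 1 new [(1,5)] -> total=5
Click 3 (4,2) count=3: revealed 1 new [(4,2)] -> total=6

Answer: 6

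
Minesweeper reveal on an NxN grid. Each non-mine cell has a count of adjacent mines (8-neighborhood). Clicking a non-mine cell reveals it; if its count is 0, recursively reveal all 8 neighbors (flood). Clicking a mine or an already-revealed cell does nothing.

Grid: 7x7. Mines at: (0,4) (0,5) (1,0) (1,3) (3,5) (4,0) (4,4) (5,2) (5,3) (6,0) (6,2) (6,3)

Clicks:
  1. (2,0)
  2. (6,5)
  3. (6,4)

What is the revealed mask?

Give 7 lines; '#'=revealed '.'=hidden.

Click 1 (2,0) count=1: revealed 1 new [(2,0)] -> total=1
Click 2 (6,5) count=0: revealed 8 new [(4,5) (4,6) (5,4) (5,5) (5,6) (6,4) (6,5) (6,6)] -> total=9
Click 3 (6,4) count=2: revealed 0 new [(none)] -> total=9

Answer: .......
.......
#......
.......
.....##
....###
....###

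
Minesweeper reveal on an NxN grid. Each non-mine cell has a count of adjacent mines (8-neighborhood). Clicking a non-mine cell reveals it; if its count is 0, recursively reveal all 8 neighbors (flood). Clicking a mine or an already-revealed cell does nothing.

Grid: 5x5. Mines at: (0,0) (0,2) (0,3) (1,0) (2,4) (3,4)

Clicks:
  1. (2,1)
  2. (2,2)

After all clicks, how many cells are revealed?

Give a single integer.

Click 1 (2,1) count=1: revealed 1 new [(2,1)] -> total=1
Click 2 (2,2) count=0: revealed 14 new [(1,1) (1,2) (1,3) (2,0) (2,2) (2,3) (3,0) (3,1) (3,2) (3,3) (4,0) (4,1) (4,2) (4,3)] -> total=15

Answer: 15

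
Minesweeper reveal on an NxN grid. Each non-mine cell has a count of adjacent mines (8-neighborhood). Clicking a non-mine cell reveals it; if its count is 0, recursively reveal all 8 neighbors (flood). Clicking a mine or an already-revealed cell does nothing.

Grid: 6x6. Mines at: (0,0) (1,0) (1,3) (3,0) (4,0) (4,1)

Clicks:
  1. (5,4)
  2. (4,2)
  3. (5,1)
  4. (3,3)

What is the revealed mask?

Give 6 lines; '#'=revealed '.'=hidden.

Click 1 (5,4) count=0: revealed 20 new [(0,4) (0,5) (1,4) (1,5) (2,2) (2,3) (2,4) (2,5) (3,2) (3,3) (3,4) (3,5) (4,2) (4,3) (4,4) (4,5) (5,2) (5,3) (5,4) (5,5)] -> total=20
Click 2 (4,2) count=1: revealed 0 new [(none)] -> total=20
Click 3 (5,1) count=2: revealed 1 new [(5,1)] -> total=21
Click 4 (3,3) count=0: revealed 0 new [(none)] -> total=21

Answer: ....##
....##
..####
..####
..####
.#####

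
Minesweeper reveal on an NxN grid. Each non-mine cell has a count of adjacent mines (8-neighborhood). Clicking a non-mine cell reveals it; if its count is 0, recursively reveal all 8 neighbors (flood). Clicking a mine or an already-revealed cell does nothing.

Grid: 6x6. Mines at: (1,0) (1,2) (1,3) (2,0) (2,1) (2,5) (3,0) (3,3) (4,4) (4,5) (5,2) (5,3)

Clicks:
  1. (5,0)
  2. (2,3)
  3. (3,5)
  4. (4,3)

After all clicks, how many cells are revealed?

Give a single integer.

Answer: 7

Derivation:
Click 1 (5,0) count=0: revealed 4 new [(4,0) (4,1) (5,0) (5,1)] -> total=4
Click 2 (2,3) count=3: revealed 1 new [(2,3)] -> total=5
Click 3 (3,5) count=3: revealed 1 new [(3,5)] -> total=6
Click 4 (4,3) count=4: revealed 1 new [(4,3)] -> total=7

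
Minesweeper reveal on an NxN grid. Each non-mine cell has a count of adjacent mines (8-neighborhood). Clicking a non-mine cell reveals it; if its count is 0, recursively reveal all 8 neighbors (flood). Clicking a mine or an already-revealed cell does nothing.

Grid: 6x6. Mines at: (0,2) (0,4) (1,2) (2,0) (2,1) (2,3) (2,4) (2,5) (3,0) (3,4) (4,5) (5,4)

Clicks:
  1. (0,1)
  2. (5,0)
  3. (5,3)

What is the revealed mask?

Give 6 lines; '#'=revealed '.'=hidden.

Answer: .#....
......
......
.###..
####..
####..

Derivation:
Click 1 (0,1) count=2: revealed 1 new [(0,1)] -> total=1
Click 2 (5,0) count=0: revealed 11 new [(3,1) (3,2) (3,3) (4,0) (4,1) (4,2) (4,3) (5,0) (5,1) (5,2) (5,3)] -> total=12
Click 3 (5,3) count=1: revealed 0 new [(none)] -> total=12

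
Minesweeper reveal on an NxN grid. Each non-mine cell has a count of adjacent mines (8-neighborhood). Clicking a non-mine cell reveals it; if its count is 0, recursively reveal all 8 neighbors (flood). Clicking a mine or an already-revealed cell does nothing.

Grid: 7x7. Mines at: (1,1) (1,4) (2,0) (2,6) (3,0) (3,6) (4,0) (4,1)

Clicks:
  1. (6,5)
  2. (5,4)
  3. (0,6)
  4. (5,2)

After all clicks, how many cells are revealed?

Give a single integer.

Click 1 (6,5) count=0: revealed 27 new [(2,2) (2,3) (2,4) (2,5) (3,2) (3,3) (3,4) (3,5) (4,2) (4,3) (4,4) (4,5) (4,6) (5,0) (5,1) (5,2) (5,3) (5,4) (5,5) (5,6) (6,0) (6,1) (6,2) (6,3) (6,4) (6,5) (6,6)] -> total=27
Click 2 (5,4) count=0: revealed 0 new [(none)] -> total=27
Click 3 (0,6) count=0: revealed 4 new [(0,5) (0,6) (1,5) (1,6)] -> total=31
Click 4 (5,2) count=1: revealed 0 new [(none)] -> total=31

Answer: 31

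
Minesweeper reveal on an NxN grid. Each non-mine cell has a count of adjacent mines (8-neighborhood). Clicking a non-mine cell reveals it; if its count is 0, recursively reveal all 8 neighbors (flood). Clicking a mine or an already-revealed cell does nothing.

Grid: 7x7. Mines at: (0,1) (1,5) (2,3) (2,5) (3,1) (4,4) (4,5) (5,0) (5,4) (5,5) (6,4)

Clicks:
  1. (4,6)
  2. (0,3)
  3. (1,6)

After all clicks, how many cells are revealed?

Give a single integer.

Answer: 8

Derivation:
Click 1 (4,6) count=2: revealed 1 new [(4,6)] -> total=1
Click 2 (0,3) count=0: revealed 6 new [(0,2) (0,3) (0,4) (1,2) (1,3) (1,4)] -> total=7
Click 3 (1,6) count=2: revealed 1 new [(1,6)] -> total=8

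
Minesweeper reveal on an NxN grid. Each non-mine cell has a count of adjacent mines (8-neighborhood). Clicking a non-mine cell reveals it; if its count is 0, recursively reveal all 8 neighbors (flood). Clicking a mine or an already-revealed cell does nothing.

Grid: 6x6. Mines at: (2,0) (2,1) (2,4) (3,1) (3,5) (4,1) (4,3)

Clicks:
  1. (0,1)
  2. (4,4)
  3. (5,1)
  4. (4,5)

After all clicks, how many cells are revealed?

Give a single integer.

Click 1 (0,1) count=0: revealed 12 new [(0,0) (0,1) (0,2) (0,3) (0,4) (0,5) (1,0) (1,1) (1,2) (1,3) (1,4) (1,5)] -> total=12
Click 2 (4,4) count=2: revealed 1 new [(4,4)] -> total=13
Click 3 (5,1) count=1: revealed 1 new [(5,1)] -> total=14
Click 4 (4,5) count=1: revealed 1 new [(4,5)] -> total=15

Answer: 15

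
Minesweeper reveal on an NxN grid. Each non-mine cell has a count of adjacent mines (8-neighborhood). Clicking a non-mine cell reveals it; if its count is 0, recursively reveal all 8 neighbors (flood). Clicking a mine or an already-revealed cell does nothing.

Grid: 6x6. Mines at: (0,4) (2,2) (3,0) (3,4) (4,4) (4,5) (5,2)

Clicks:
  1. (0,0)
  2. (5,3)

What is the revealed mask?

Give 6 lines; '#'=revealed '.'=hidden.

Click 1 (0,0) count=0: revealed 10 new [(0,0) (0,1) (0,2) (0,3) (1,0) (1,1) (1,2) (1,3) (2,0) (2,1)] -> total=10
Click 2 (5,3) count=2: revealed 1 new [(5,3)] -> total=11

Answer: ####..
####..
##....
......
......
...#..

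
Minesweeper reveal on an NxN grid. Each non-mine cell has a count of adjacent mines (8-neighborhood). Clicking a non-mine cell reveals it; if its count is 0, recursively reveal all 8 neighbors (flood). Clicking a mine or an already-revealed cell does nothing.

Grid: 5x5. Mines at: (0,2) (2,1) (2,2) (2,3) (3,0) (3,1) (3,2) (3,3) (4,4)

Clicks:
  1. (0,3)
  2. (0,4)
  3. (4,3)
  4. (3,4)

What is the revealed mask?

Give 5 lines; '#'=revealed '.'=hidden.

Answer: ...##
...##
.....
....#
...#.

Derivation:
Click 1 (0,3) count=1: revealed 1 new [(0,3)] -> total=1
Click 2 (0,4) count=0: revealed 3 new [(0,4) (1,3) (1,4)] -> total=4
Click 3 (4,3) count=3: revealed 1 new [(4,3)] -> total=5
Click 4 (3,4) count=3: revealed 1 new [(3,4)] -> total=6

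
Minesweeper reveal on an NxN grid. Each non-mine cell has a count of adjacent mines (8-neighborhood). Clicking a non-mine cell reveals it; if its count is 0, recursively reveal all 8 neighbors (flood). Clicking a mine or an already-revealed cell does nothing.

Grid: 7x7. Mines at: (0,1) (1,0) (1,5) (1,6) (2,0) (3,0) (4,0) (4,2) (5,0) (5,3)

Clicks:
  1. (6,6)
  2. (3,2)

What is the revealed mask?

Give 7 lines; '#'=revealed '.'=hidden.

Answer: ..###..
.####..
.######
.######
...####
....###
....###

Derivation:
Click 1 (6,6) count=0: revealed 29 new [(0,2) (0,3) (0,4) (1,1) (1,2) (1,3) (1,4) (2,1) (2,2) (2,3) (2,4) (2,5) (2,6) (3,1) (3,2) (3,3) (3,4) (3,5) (3,6) (4,3) (4,4) (4,5) (4,6) (5,4) (5,5) (5,6) (6,4) (6,5) (6,6)] -> total=29
Click 2 (3,2) count=1: revealed 0 new [(none)] -> total=29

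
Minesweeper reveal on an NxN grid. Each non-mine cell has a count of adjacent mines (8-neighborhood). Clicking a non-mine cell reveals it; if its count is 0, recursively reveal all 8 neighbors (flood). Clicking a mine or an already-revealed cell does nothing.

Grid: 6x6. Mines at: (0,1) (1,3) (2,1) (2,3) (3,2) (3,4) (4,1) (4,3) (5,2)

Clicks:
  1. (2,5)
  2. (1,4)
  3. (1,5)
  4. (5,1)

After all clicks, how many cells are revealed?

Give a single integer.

Answer: 7

Derivation:
Click 1 (2,5) count=1: revealed 1 new [(2,5)] -> total=1
Click 2 (1,4) count=2: revealed 1 new [(1,4)] -> total=2
Click 3 (1,5) count=0: revealed 4 new [(0,4) (0,5) (1,5) (2,4)] -> total=6
Click 4 (5,1) count=2: revealed 1 new [(5,1)] -> total=7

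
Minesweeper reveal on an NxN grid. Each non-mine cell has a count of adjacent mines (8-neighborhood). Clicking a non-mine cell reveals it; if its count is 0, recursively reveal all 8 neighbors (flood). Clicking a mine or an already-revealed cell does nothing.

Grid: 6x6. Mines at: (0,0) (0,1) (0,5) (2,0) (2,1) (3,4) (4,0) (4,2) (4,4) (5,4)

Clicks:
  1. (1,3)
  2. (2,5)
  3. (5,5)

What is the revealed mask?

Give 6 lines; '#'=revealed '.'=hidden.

Answer: ..###.
..###.
..####
......
......
.....#

Derivation:
Click 1 (1,3) count=0: revealed 9 new [(0,2) (0,3) (0,4) (1,2) (1,3) (1,4) (2,2) (2,3) (2,4)] -> total=9
Click 2 (2,5) count=1: revealed 1 new [(2,5)] -> total=10
Click 3 (5,5) count=2: revealed 1 new [(5,5)] -> total=11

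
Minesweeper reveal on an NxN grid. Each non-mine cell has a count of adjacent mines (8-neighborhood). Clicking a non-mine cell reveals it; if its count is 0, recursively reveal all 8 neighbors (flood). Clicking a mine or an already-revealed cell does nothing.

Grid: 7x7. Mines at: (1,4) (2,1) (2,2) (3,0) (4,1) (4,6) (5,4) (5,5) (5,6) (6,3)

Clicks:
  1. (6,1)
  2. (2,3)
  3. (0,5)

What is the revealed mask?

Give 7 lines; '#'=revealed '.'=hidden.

Answer: .....#.
.......
...#...
.......
.......
###....
###....

Derivation:
Click 1 (6,1) count=0: revealed 6 new [(5,0) (5,1) (5,2) (6,0) (6,1) (6,2)] -> total=6
Click 2 (2,3) count=2: revealed 1 new [(2,3)] -> total=7
Click 3 (0,5) count=1: revealed 1 new [(0,5)] -> total=8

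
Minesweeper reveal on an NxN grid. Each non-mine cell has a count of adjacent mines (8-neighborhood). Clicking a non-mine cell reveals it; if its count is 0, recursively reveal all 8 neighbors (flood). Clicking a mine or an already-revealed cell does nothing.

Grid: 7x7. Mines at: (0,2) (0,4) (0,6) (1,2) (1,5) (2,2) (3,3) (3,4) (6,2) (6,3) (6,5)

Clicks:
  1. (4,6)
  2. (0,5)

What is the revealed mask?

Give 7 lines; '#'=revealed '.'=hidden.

Answer: .....#.
.......
.....##
.....##
.....##
.....##
.......

Derivation:
Click 1 (4,6) count=0: revealed 8 new [(2,5) (2,6) (3,5) (3,6) (4,5) (4,6) (5,5) (5,6)] -> total=8
Click 2 (0,5) count=3: revealed 1 new [(0,5)] -> total=9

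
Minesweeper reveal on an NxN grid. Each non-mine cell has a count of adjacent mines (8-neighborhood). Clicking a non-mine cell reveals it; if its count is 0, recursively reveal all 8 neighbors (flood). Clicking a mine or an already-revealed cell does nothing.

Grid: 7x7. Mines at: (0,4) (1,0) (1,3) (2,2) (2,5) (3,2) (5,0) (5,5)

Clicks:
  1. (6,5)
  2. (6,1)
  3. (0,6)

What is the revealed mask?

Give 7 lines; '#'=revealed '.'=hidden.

Click 1 (6,5) count=1: revealed 1 new [(6,5)] -> total=1
Click 2 (6,1) count=1: revealed 1 new [(6,1)] -> total=2
Click 3 (0,6) count=0: revealed 4 new [(0,5) (0,6) (1,5) (1,6)] -> total=6

Answer: .....##
.....##
.......
.......
.......
.......
.#...#.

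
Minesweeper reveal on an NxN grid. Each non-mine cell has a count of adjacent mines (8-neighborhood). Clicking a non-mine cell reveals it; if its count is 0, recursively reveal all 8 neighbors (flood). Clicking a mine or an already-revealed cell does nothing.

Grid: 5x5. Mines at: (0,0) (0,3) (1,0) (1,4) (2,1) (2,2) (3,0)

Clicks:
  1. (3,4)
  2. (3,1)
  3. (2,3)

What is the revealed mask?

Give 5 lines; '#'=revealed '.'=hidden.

Click 1 (3,4) count=0: revealed 10 new [(2,3) (2,4) (3,1) (3,2) (3,3) (3,4) (4,1) (4,2) (4,3) (4,4)] -> total=10
Click 2 (3,1) count=3: revealed 0 new [(none)] -> total=10
Click 3 (2,3) count=2: revealed 0 new [(none)] -> total=10

Answer: .....
.....
...##
.####
.####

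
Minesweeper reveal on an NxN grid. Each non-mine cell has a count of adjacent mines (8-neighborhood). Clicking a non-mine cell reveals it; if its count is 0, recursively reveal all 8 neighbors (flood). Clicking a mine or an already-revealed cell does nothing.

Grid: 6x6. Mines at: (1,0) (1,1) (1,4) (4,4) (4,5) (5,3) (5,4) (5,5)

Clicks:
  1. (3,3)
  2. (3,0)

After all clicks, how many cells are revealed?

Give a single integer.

Answer: 15

Derivation:
Click 1 (3,3) count=1: revealed 1 new [(3,3)] -> total=1
Click 2 (3,0) count=0: revealed 14 new [(2,0) (2,1) (2,2) (2,3) (3,0) (3,1) (3,2) (4,0) (4,1) (4,2) (4,3) (5,0) (5,1) (5,2)] -> total=15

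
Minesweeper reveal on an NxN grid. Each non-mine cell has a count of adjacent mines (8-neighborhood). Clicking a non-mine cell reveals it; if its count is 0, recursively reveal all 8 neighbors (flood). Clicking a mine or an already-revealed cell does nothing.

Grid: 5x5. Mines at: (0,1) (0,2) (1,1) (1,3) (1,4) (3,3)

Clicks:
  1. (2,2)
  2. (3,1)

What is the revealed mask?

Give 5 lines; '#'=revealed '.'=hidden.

Click 1 (2,2) count=3: revealed 1 new [(2,2)] -> total=1
Click 2 (3,1) count=0: revealed 8 new [(2,0) (2,1) (3,0) (3,1) (3,2) (4,0) (4,1) (4,2)] -> total=9

Answer: .....
.....
###..
###..
###..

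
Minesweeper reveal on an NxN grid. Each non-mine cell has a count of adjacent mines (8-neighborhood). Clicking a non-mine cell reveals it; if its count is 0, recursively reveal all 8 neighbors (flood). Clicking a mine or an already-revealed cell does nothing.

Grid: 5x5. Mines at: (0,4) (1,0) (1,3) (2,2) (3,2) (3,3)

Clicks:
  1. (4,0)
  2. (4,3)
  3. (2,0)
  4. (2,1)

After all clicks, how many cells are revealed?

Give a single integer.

Click 1 (4,0) count=0: revealed 6 new [(2,0) (2,1) (3,0) (3,1) (4,0) (4,1)] -> total=6
Click 2 (4,3) count=2: revealed 1 new [(4,3)] -> total=7
Click 3 (2,0) count=1: revealed 0 new [(none)] -> total=7
Click 4 (2,1) count=3: revealed 0 new [(none)] -> total=7

Answer: 7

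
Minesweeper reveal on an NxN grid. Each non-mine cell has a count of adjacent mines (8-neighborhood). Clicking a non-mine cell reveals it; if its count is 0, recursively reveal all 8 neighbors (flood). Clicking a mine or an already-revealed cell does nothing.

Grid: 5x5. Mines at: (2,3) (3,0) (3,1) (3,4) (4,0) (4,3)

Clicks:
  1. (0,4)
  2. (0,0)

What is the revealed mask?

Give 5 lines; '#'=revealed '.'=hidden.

Answer: #####
#####
###..
.....
.....

Derivation:
Click 1 (0,4) count=0: revealed 13 new [(0,0) (0,1) (0,2) (0,3) (0,4) (1,0) (1,1) (1,2) (1,3) (1,4) (2,0) (2,1) (2,2)] -> total=13
Click 2 (0,0) count=0: revealed 0 new [(none)] -> total=13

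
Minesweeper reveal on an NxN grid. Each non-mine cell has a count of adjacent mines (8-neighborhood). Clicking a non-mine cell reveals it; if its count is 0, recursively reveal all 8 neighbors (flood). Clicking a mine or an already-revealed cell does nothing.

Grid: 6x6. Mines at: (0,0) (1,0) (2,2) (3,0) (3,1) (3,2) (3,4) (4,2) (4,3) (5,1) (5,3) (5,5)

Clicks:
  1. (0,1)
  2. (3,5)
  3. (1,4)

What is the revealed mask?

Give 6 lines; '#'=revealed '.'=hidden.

Answer: .#####
.#####
...###
.....#
......
......

Derivation:
Click 1 (0,1) count=2: revealed 1 new [(0,1)] -> total=1
Click 2 (3,5) count=1: revealed 1 new [(3,5)] -> total=2
Click 3 (1,4) count=0: revealed 12 new [(0,2) (0,3) (0,4) (0,5) (1,1) (1,2) (1,3) (1,4) (1,5) (2,3) (2,4) (2,5)] -> total=14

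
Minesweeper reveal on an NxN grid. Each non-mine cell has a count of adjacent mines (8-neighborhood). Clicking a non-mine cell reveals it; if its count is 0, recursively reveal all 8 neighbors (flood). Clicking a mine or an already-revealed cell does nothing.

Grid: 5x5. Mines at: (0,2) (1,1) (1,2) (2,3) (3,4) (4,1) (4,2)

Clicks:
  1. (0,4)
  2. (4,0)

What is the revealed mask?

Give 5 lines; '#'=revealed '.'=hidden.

Click 1 (0,4) count=0: revealed 4 new [(0,3) (0,4) (1,3) (1,4)] -> total=4
Click 2 (4,0) count=1: revealed 1 new [(4,0)] -> total=5

Answer: ...##
...##
.....
.....
#....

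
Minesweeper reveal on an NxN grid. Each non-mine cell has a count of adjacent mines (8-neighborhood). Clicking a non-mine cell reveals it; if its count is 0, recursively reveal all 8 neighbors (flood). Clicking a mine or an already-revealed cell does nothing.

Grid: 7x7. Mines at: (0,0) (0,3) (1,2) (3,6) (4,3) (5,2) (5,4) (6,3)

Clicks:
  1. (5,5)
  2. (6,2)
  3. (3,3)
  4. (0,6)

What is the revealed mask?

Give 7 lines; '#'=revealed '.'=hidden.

Answer: ....###
...####
...####
...###.
.......
.....#.
..#....

Derivation:
Click 1 (5,5) count=1: revealed 1 new [(5,5)] -> total=1
Click 2 (6,2) count=2: revealed 1 new [(6,2)] -> total=2
Click 3 (3,3) count=1: revealed 1 new [(3,3)] -> total=3
Click 4 (0,6) count=0: revealed 13 new [(0,4) (0,5) (0,6) (1,3) (1,4) (1,5) (1,6) (2,3) (2,4) (2,5) (2,6) (3,4) (3,5)] -> total=16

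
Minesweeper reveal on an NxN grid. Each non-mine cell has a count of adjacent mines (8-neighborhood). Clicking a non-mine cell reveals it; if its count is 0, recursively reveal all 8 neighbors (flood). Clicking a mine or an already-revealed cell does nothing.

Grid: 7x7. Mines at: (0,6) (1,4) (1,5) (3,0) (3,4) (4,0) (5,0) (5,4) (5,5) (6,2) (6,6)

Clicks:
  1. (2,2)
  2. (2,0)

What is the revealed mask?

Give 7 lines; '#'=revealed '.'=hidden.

Answer: ####...
####...
####...
.###...
.###...
.###...
.......

Derivation:
Click 1 (2,2) count=0: revealed 21 new [(0,0) (0,1) (0,2) (0,3) (1,0) (1,1) (1,2) (1,3) (2,0) (2,1) (2,2) (2,3) (3,1) (3,2) (3,3) (4,1) (4,2) (4,3) (5,1) (5,2) (5,3)] -> total=21
Click 2 (2,0) count=1: revealed 0 new [(none)] -> total=21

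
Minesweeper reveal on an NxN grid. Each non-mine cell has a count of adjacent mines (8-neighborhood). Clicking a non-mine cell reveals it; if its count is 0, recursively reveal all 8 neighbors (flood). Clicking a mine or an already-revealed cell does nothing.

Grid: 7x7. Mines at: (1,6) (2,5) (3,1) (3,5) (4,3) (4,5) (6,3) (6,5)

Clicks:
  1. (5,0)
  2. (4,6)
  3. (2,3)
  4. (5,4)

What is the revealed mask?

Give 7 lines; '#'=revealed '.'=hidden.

Answer: ######.
######.
#####..
..###..
###...#
###.#..
###....

Derivation:
Click 1 (5,0) count=0: revealed 9 new [(4,0) (4,1) (4,2) (5,0) (5,1) (5,2) (6,0) (6,1) (6,2)] -> total=9
Click 2 (4,6) count=2: revealed 1 new [(4,6)] -> total=10
Click 3 (2,3) count=0: revealed 20 new [(0,0) (0,1) (0,2) (0,3) (0,4) (0,5) (1,0) (1,1) (1,2) (1,3) (1,4) (1,5) (2,0) (2,1) (2,2) (2,3) (2,4) (3,2) (3,3) (3,4)] -> total=30
Click 4 (5,4) count=4: revealed 1 new [(5,4)] -> total=31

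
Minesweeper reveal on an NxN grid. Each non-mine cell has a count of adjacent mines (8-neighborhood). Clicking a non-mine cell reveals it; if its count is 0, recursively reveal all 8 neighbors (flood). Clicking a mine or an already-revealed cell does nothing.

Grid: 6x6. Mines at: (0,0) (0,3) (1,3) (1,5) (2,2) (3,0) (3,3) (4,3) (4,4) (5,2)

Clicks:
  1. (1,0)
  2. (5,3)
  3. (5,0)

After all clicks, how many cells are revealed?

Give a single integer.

Click 1 (1,0) count=1: revealed 1 new [(1,0)] -> total=1
Click 2 (5,3) count=3: revealed 1 new [(5,3)] -> total=2
Click 3 (5,0) count=0: revealed 4 new [(4,0) (4,1) (5,0) (5,1)] -> total=6

Answer: 6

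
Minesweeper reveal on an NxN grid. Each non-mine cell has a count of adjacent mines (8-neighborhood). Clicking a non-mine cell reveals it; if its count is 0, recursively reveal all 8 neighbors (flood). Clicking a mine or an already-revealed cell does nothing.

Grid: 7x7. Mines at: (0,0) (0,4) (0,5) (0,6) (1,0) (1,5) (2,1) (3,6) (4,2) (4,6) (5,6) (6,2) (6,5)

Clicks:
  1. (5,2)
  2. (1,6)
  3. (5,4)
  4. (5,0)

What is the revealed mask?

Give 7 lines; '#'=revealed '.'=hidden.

Click 1 (5,2) count=2: revealed 1 new [(5,2)] -> total=1
Click 2 (1,6) count=3: revealed 1 new [(1,6)] -> total=2
Click 3 (5,4) count=1: revealed 1 new [(5,4)] -> total=3
Click 4 (5,0) count=0: revealed 8 new [(3,0) (3,1) (4,0) (4,1) (5,0) (5,1) (6,0) (6,1)] -> total=11

Answer: .......
......#
.......
##.....
##.....
###.#..
##.....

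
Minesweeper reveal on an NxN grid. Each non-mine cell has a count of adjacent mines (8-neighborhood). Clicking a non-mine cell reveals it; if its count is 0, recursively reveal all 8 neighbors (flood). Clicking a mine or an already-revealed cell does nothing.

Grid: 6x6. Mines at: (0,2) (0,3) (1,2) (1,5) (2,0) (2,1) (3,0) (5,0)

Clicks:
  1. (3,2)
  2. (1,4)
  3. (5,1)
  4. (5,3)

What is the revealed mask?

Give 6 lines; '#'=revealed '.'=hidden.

Answer: ......
....#.
..####
.#####
.#####
.#####

Derivation:
Click 1 (3,2) count=1: revealed 1 new [(3,2)] -> total=1
Click 2 (1,4) count=2: revealed 1 new [(1,4)] -> total=2
Click 3 (5,1) count=1: revealed 1 new [(5,1)] -> total=3
Click 4 (5,3) count=0: revealed 17 new [(2,2) (2,3) (2,4) (2,5) (3,1) (3,3) (3,4) (3,5) (4,1) (4,2) (4,3) (4,4) (4,5) (5,2) (5,3) (5,4) (5,5)] -> total=20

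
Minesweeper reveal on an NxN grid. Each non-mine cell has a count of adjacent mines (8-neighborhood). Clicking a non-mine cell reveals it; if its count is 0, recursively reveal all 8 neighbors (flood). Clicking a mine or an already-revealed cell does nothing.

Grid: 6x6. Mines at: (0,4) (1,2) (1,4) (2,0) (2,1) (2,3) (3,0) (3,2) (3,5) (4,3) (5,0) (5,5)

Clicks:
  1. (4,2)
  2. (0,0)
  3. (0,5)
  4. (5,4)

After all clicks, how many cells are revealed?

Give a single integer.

Answer: 7

Derivation:
Click 1 (4,2) count=2: revealed 1 new [(4,2)] -> total=1
Click 2 (0,0) count=0: revealed 4 new [(0,0) (0,1) (1,0) (1,1)] -> total=5
Click 3 (0,5) count=2: revealed 1 new [(0,5)] -> total=6
Click 4 (5,4) count=2: revealed 1 new [(5,4)] -> total=7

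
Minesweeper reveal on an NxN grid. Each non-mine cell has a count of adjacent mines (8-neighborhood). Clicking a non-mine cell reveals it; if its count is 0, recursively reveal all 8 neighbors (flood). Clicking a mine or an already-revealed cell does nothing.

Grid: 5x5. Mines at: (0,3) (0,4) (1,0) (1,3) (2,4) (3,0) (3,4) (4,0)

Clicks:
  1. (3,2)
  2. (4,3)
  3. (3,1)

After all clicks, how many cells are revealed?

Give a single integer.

Answer: 9

Derivation:
Click 1 (3,2) count=0: revealed 9 new [(2,1) (2,2) (2,3) (3,1) (3,2) (3,3) (4,1) (4,2) (4,3)] -> total=9
Click 2 (4,3) count=1: revealed 0 new [(none)] -> total=9
Click 3 (3,1) count=2: revealed 0 new [(none)] -> total=9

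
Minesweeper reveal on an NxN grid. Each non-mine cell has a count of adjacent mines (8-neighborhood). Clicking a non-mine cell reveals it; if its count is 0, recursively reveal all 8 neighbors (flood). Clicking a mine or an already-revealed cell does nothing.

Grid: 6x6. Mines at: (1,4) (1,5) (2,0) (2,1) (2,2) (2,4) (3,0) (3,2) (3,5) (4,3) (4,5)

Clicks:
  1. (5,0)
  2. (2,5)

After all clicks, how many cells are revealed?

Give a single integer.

Answer: 7

Derivation:
Click 1 (5,0) count=0: revealed 6 new [(4,0) (4,1) (4,2) (5,0) (5,1) (5,2)] -> total=6
Click 2 (2,5) count=4: revealed 1 new [(2,5)] -> total=7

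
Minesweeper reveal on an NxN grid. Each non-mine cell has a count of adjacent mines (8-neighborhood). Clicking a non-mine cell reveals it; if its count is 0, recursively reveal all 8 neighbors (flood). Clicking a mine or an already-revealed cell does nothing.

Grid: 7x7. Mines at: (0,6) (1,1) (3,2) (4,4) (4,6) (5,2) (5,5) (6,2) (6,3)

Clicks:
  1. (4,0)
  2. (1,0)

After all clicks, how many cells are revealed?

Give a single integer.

Click 1 (4,0) count=0: revealed 10 new [(2,0) (2,1) (3,0) (3,1) (4,0) (4,1) (5,0) (5,1) (6,0) (6,1)] -> total=10
Click 2 (1,0) count=1: revealed 1 new [(1,0)] -> total=11

Answer: 11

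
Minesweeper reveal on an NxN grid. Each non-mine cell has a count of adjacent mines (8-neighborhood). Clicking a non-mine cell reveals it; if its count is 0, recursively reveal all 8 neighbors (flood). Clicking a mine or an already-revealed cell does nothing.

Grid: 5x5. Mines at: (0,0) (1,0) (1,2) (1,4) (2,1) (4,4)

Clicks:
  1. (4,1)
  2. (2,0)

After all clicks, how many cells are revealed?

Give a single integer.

Click 1 (4,1) count=0: revealed 8 new [(3,0) (3,1) (3,2) (3,3) (4,0) (4,1) (4,2) (4,3)] -> total=8
Click 2 (2,0) count=2: revealed 1 new [(2,0)] -> total=9

Answer: 9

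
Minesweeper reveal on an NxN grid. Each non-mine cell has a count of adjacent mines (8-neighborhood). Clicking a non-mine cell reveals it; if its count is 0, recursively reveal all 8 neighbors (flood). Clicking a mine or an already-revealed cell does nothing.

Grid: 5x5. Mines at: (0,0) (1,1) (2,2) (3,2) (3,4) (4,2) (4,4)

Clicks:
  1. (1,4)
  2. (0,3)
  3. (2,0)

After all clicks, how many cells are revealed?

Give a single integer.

Answer: 9

Derivation:
Click 1 (1,4) count=0: revealed 8 new [(0,2) (0,3) (0,4) (1,2) (1,3) (1,4) (2,3) (2,4)] -> total=8
Click 2 (0,3) count=0: revealed 0 new [(none)] -> total=8
Click 3 (2,0) count=1: revealed 1 new [(2,0)] -> total=9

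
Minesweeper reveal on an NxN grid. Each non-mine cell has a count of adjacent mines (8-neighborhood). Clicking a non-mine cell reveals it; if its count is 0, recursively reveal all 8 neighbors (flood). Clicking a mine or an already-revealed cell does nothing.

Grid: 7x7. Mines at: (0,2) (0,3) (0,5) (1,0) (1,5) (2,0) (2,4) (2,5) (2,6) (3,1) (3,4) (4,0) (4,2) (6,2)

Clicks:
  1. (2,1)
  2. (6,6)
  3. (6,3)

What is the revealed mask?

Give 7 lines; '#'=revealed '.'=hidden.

Click 1 (2,1) count=3: revealed 1 new [(2,1)] -> total=1
Click 2 (6,6) count=0: revealed 14 new [(3,5) (3,6) (4,3) (4,4) (4,5) (4,6) (5,3) (5,4) (5,5) (5,6) (6,3) (6,4) (6,5) (6,6)] -> total=15
Click 3 (6,3) count=1: revealed 0 new [(none)] -> total=15

Answer: .......
.......
.#.....
.....##
...####
...####
...####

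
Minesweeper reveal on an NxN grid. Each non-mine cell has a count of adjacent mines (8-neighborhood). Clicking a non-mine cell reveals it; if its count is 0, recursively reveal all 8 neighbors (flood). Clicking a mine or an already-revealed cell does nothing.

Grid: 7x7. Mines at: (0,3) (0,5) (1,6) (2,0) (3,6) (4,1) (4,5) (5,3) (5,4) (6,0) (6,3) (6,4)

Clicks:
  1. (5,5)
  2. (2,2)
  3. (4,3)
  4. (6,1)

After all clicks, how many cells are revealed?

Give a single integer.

Click 1 (5,5) count=3: revealed 1 new [(5,5)] -> total=1
Click 2 (2,2) count=0: revealed 18 new [(1,1) (1,2) (1,3) (1,4) (1,5) (2,1) (2,2) (2,3) (2,4) (2,5) (3,1) (3,2) (3,3) (3,4) (3,5) (4,2) (4,3) (4,4)] -> total=19
Click 3 (4,3) count=2: revealed 0 new [(none)] -> total=19
Click 4 (6,1) count=1: revealed 1 new [(6,1)] -> total=20

Answer: 20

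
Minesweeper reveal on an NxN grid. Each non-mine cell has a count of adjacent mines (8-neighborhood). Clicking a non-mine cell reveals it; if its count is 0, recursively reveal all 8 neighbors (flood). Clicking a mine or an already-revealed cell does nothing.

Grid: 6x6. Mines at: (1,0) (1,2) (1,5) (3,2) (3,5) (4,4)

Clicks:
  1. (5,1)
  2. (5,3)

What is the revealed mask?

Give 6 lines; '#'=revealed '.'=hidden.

Click 1 (5,1) count=0: revealed 12 new [(2,0) (2,1) (3,0) (3,1) (4,0) (4,1) (4,2) (4,3) (5,0) (5,1) (5,2) (5,3)] -> total=12
Click 2 (5,3) count=1: revealed 0 new [(none)] -> total=12

Answer: ......
......
##....
##....
####..
####..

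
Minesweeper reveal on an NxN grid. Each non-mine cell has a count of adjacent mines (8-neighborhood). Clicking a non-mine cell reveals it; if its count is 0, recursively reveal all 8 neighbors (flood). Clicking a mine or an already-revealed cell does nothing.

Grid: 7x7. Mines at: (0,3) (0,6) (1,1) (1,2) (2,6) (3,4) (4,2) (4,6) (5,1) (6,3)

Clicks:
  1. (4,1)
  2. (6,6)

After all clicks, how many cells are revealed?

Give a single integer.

Click 1 (4,1) count=2: revealed 1 new [(4,1)] -> total=1
Click 2 (6,6) count=0: revealed 6 new [(5,4) (5,5) (5,6) (6,4) (6,5) (6,6)] -> total=7

Answer: 7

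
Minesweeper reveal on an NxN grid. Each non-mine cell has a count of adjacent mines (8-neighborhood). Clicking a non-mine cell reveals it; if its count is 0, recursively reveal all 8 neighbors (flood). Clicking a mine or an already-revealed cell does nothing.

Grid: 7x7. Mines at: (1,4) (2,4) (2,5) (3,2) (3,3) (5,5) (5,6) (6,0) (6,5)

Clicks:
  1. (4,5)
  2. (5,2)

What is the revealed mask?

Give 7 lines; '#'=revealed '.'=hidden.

Click 1 (4,5) count=2: revealed 1 new [(4,5)] -> total=1
Click 2 (5,2) count=0: revealed 12 new [(4,1) (4,2) (4,3) (4,4) (5,1) (5,2) (5,3) (5,4) (6,1) (6,2) (6,3) (6,4)] -> total=13

Answer: .......
.......
.......
.......
.#####.
.####..
.####..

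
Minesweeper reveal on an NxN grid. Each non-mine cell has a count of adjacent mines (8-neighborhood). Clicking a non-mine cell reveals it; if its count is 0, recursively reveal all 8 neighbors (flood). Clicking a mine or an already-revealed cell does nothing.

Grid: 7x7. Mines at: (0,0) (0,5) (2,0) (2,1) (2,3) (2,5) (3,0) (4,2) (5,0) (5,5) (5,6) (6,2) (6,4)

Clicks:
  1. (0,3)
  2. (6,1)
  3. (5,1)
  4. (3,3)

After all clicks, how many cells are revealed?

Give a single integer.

Answer: 11

Derivation:
Click 1 (0,3) count=0: revealed 8 new [(0,1) (0,2) (0,3) (0,4) (1,1) (1,2) (1,3) (1,4)] -> total=8
Click 2 (6,1) count=2: revealed 1 new [(6,1)] -> total=9
Click 3 (5,1) count=3: revealed 1 new [(5,1)] -> total=10
Click 4 (3,3) count=2: revealed 1 new [(3,3)] -> total=11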